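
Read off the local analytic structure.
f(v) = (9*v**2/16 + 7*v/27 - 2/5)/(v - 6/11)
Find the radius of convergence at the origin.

Denominator factor (v - 6/11): pole of order 1 at 6/11, modulus 6/11.
The radius of convergence is the smallest modulus among the singular points: 6/11.

The radius of convergence is 6/11.


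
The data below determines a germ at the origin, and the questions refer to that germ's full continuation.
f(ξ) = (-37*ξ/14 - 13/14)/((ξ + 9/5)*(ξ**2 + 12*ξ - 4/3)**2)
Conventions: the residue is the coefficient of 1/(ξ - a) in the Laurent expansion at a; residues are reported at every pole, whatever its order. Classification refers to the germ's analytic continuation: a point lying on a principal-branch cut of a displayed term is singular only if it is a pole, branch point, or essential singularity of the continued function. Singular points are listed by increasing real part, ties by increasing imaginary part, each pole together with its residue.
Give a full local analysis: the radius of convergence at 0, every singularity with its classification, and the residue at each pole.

Denominator factor (ξ**2 + 12*ξ - 4/3)^2: discriminant 448/3, real irrational roots -6 + (4/3)*sqrt(21) and -6 - (4/3)*sqrt(21); poles of order 2, moduli -6 + (4/3)*sqrt(21) and 6 + (4/3)*sqrt(21).
Denominator factor (ξ + 9/5): pole of order 1 at -9/5, modulus 9/5.
The radius of convergence is the smallest modulus among the singular points: -6 + (4/3)*sqrt(21).
The factor ξ**2 + 12*ξ - 4/3 splits as (ξ - a)(ξ - a') with a = -6 - (4/3)*sqrt(21), a' = -6 + (4/3)*sqrt(21). At the order-2 pole a set g(ξ) = (ξ - a)^2*f(ξ) = [(-37*ξ/14 - 13/14)/(ξ + 9/5)] / (ξ - a')^2.
Order-2 pole: residue = g'(a); g'(-6 - (4/3)*sqrt(21)) = -75375/15270703 + (2373765/7818599936)*sqrt(21), so the residue is -75375/15270703 + (2373765/7818599936)*sqrt(21).
At the order-1 pole -9/5 set g(ξ) = (ξ - (-9/5))*f(ξ) = (-37*ξ/14 - 13/14)/(ξ**2 + 12*ξ - 4/3)**2.
Simple pole: residue = g(a) at a = -9/5, which is 150750/15270703.
The factor ξ**2 + 12*ξ - 4/3 splits as (ξ - a)(ξ - a') with a = -6 + (4/3)*sqrt(21), a' = -6 - (4/3)*sqrt(21). At the order-2 pole a set g(ξ) = (ξ - a)^2*f(ξ) = [(-37*ξ/14 - 13/14)/(ξ + 9/5)] / (ξ - a')^2.
Order-2 pole: residue = g'(a); g'(-6 + (4/3)*sqrt(21)) = -75375/15270703 - (2373765/7818599936)*sqrt(21), so the residue is -75375/15270703 - (2373765/7818599936)*sqrt(21).
List the singular points by increasing real part (a conjugate pair: the negative imaginary part first).

Radius of convergence at 0: -6 + (4/3)*sqrt(21).
At -6 - (4/3)*sqrt(21): a pole of order 2; residue -75375/15270703 + (2373765/7818599936)*sqrt(21).
At -9/5: a pole of order 1; residue 150750/15270703.
At -6 + (4/3)*sqrt(21): a pole of order 2; residue -75375/15270703 - (2373765/7818599936)*sqrt(21).


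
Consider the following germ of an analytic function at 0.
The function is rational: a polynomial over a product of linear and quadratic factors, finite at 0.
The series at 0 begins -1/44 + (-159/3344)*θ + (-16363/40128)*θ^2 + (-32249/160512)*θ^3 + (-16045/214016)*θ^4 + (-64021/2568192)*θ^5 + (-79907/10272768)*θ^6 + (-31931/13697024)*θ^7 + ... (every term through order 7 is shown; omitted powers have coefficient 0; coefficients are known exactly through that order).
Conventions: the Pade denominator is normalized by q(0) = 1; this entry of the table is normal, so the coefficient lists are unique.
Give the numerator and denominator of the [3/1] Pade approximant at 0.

Taylor coefficients needed (read off): a_0 = -1/44, a_1 = -159/3344, a_2 = -16363/40128, a_3 = -32249/160512, a_4 = -16045/214016.
Write the denominator as Q(θ) = 1 + q1*θ. Requiring Q*f - P = O(θ^5) with deg P <= 3 kills the coefficients of θ^4..θ^4 in Q*f:
  θ^4: a_4 + q1*a_3 = 0, i.e. -16045/214016 + (-32249/160512)*q1 = 0.
Solving this linear system: q1 = -48135/128996.
The numerator is Q*f truncated at degree 3: P0 = a_0 = -1/44; P1 = a_1 + q1*a_0 = -2106513/53920328; P2 = a_2 + q1*a_1 = -63091249/161760984; P3 = a_3 + q1*a_2 = -63091249/1294087872.

The Pade approximant has numerator coefficients [-1/44, -2106513/53920328, -63091249/161760984, -63091249/1294087872]; denominator coefficients [1, -48135/128996].


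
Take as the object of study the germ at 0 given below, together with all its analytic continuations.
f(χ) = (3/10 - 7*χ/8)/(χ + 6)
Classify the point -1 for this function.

Denominator factors: χ + 6 = 5 at χ = -1 — none vanishes.
So the germ continues analytically to -1.

The point is a regular point.


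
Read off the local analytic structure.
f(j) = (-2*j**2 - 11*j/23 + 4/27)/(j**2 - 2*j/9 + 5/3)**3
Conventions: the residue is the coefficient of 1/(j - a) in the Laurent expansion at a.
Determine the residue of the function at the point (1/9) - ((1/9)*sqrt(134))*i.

The residue is -((4207059/885446272)*sqrt(134))*i.

The factor j**2 - 2*j/9 + 5/3 splits as (j - a)(j - a') with a = (1/9) - ((1/9)*sqrt(134))*i, a' = (1/9) + ((1/9)*sqrt(134))*i. At the order-3 pole a set g(j) = (j - a)^3*f(j) = [-2*j**2 - 11*j/23 + 4/27] / (j - a')^3.
Order-3 pole: residue = g''(a)/2; g''((1/9) - ((1/9)*sqrt(134))*i) = -((4207059/442723136)*sqrt(134))*i, so the residue is -((4207059/885446272)*sqrt(134))*i.


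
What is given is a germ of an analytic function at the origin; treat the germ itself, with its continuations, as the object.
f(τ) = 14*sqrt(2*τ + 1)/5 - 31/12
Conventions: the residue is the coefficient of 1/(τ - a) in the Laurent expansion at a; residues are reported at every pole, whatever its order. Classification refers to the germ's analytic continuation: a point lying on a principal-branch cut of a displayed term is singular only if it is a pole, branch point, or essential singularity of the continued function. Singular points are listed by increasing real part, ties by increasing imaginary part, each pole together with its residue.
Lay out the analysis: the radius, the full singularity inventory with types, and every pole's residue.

Radius of convergence at 0: 1/2.
At -1/2: an algebraic (square-root) branch point.

Branch term (14/5)*sqrt(1 - τ/(-1/2)): its argument vanishes at τ = -1/2, a square-root branch point, modulus 1/2.
The radius of convergence is the smallest modulus among the singular points: 1/2.


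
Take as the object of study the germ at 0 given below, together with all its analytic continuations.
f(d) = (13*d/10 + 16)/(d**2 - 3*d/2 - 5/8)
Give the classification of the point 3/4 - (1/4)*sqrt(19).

The point is a pole of order 1.

The denominator factor d**2 - 3*d/2 - 5/8 vanishes at 3/4 - (1/4)*sqrt(19) and appears to the power 1; the numerator there equals 679/40 - (13/40)*sqrt(19), nonzero, and no other factor vanishes.
Hence a pole whose order is the multiplicity, 1.


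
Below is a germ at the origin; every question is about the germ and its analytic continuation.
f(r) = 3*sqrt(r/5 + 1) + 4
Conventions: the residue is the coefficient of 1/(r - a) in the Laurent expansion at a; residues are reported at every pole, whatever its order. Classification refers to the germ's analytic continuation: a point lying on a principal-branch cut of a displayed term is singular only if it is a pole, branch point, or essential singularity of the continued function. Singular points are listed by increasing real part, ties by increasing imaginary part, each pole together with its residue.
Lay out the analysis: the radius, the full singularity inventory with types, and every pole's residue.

Radius of convergence at 0: 5.
At -5: an algebraic (square-root) branch point.

Branch term (3)*sqrt(1 - r/(-5)): its argument vanishes at r = -5, a square-root branch point, modulus 5.
The radius of convergence is the smallest modulus among the singular points: 5.


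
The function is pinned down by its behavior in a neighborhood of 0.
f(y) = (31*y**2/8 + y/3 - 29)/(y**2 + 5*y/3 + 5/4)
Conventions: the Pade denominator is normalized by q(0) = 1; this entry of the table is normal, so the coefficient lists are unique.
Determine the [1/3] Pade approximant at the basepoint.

The Pade approximant has numerator coefficients [-116/5, 262784093/16735260]; denominator coefficients [1, 8943311/13388208, 867129/22313680, -80642997/178509440].

Taylor coefficients needed (expand at 0): a_0 = -116/5, a_1 = 156/5, a_2 = -997/50, a_3 = 122/75, a_4 = 15506/1125.
Write the denominator as Q(y) = 1 + q1*y + q2*y^2 + q3*y^3. Requiring Q*f - P = O(y^5) with deg P <= 1 kills the coefficients of y^2..y^4 in Q*f:
  y^2: a_2 + q1*a_1 + q2*a_0 = 0, i.e. -997/50 + (156/5)*q1 + (-116/5)*q2 = 0.
  y^3: a_3 + q1*a_2 + q2*a_1 + q3*a_0 = 0, i.e. 122/75 + (-997/50)*q1 + (156/5)*q2 + (-116/5)*q3 = 0.
  y^4: a_4 + q1*a_3 + q2*a_2 + q3*a_1 = 0, i.e. 15506/1125 + (122/75)*q1 + (-997/50)*q2 + (156/5)*q3 = 0.
Solving this linear system: q1 = 8943311/13388208, q2 = 867129/22313680, q3 = -80642997/178509440.
The numerator is Q*f truncated at degree 1: P0 = a_0 = -116/5; P1 = a_1 + q1*a_0 = 262784093/16735260.


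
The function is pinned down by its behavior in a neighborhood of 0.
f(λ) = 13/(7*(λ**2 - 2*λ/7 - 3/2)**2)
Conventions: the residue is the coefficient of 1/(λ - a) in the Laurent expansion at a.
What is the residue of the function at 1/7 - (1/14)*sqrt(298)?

The factor λ**2 - 2*λ/7 - 3/2 splits as (λ - a)(λ - a') with a = 1/7 - (1/14)*sqrt(298), a' = 1/7 + (1/14)*sqrt(298). At the order-2 pole a set g(λ) = (λ - a)^2*f(λ) = [13/7] / (λ - a')^2.
Order-2 pole: residue = g'(a); g'(1/7 - (1/14)*sqrt(298)) = (637/44402)*sqrt(298), so the residue is (637/44402)*sqrt(298).

The residue is (637/44402)*sqrt(298).


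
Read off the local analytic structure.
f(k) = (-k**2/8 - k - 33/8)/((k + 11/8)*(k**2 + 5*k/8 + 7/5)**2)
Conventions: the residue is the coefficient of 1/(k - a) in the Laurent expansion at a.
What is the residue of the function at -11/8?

The residue is -76450/151321.

At the order-1 pole -11/8 set g(k) = (k - (-11/8))*f(k) = (-k**2/8 - k - 33/8)/(k**2 + 5*k/8 + 7/5)**2.
Simple pole: residue = g(a) at a = -11/8, which is -76450/151321.


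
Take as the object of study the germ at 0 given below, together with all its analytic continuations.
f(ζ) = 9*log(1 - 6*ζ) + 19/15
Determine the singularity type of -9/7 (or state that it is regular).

The point is a regular point.

There is no denominator, hence no pole anywhere.
Branch term log(1 - ζ/(1/6)): argument at -9/7 is 61/7, nonzero, so -9/7 is not its branch point (a point on a principal cut is still regular for the continued germ).
So the germ continues analytically to -9/7.


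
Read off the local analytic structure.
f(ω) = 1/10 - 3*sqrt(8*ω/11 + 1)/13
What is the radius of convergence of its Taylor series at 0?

Branch term (-3/13)*sqrt(1 - ω/(-11/8)): its argument vanishes at ω = -11/8, a square-root branch point, modulus 11/8.
The radius of convergence is the smallest modulus among the singular points: 11/8.

The radius of convergence is 11/8.


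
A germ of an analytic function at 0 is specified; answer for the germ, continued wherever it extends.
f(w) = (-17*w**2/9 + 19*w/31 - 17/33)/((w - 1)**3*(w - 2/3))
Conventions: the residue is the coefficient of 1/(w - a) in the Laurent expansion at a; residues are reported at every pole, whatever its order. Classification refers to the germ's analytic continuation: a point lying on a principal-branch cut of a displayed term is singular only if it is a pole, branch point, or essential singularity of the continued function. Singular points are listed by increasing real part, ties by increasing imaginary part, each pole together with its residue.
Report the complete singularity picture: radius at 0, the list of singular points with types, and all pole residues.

Denominator factor (w - 1)^3: pole of order 3 at 1, modulus 1.
Denominator factor (w - 2/3): pole of order 1 at 2/3, modulus 2/3.
The radius of convergence is the smallest modulus among the singular points: 2/3.
At the order-1 pole 2/3 set g(w) = (w - (2/3))*f(w) = (-17*w**2/9 + 19*w/31 - 17/33)/(w - 1)**3.
Simple pole: residue = g(a) at a = 2/3, which is 26131/1023.
At the order-3 pole 1 set g(w) = (w - (1))^3*f(w) = (-17*w**2/9 + 19*w/31 - 17/33)/(w - 2/3).
Order-3 pole: residue = g''(a)/2; g''(1) = -52262/1023, so the residue is -26131/1023.
List the singular points by increasing real part (a conjugate pair: the negative imaginary part first).

Radius of convergence at 0: 2/3.
At 2/3: a pole of order 1; residue 26131/1023.
At 1: a pole of order 3; residue -26131/1023.


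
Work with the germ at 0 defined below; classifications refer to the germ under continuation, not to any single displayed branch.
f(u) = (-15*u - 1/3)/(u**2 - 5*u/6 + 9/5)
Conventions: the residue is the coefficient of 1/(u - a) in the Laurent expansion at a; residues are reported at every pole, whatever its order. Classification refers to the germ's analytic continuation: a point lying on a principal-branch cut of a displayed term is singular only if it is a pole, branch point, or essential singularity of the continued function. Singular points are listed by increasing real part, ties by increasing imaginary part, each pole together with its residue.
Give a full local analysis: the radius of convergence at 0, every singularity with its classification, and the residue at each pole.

Denominator factor (u**2 - 5*u/6 + 9/5): discriminant -1171/180, complex-conjugate roots (5/12) + ((1/60)*sqrt(5855))*i and (5/12) - ((1/60)*sqrt(5855))*i; poles of order 1, moduli (3/5)*sqrt(5) and (3/5)*sqrt(5).
The radius of convergence is the smallest modulus among the singular points: (3/5)*sqrt(5).
The factor u**2 - 5*u/6 + 9/5 splits as (u - a)(u - a') with a = (5/12) - ((1/60)*sqrt(5855))*i, a' = (5/12) + ((1/60)*sqrt(5855))*i. At the order-1 pole a set g(u) = (u - a)*f(u) = [-15*u - 1/3] / (u - a').
Simple pole: residue = g(a) at a = (5/12) - ((1/60)*sqrt(5855))*i, which is (-15/2) - ((79/2342)*sqrt(5855))*i.
The factor u**2 - 5*u/6 + 9/5 splits as (u - a)(u - a') with a = (5/12) + ((1/60)*sqrt(5855))*i, a' = (5/12) - ((1/60)*sqrt(5855))*i. At the order-1 pole a set g(u) = (u - a)*f(u) = [-15*u - 1/3] / (u - a').
Simple pole: residue = g(a) at a = (5/12) + ((1/60)*sqrt(5855))*i, which is (-15/2) + ((79/2342)*sqrt(5855))*i.
List the singular points by increasing real part (a conjugate pair: the negative imaginary part first).

Radius of convergence at 0: (3/5)*sqrt(5).
At (5/12) - ((1/60)*sqrt(5855))*i: a pole of order 1; residue (-15/2) - ((79/2342)*sqrt(5855))*i.
At (5/12) + ((1/60)*sqrt(5855))*i: a pole of order 1; residue (-15/2) + ((79/2342)*sqrt(5855))*i.


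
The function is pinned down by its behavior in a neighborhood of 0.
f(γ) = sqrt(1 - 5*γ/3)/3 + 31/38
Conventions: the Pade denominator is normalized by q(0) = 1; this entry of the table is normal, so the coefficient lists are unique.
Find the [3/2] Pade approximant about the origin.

Taylor coefficients needed (expand at 0): a_0 = 131/114, a_1 = -5/18, a_2 = -25/216, a_3 = -125/1296, a_4 = -3125/31104, a_5 = -21875/186624.
Write the denominator as Q(γ) = 1 + q1*γ + q2*γ^2. Requiring Q*f - P = O(γ^6) with deg P <= 3 kills the coefficients of γ^4..γ^5 in Q*f:
  γ^4: a_4 + q1*a_3 + q2*a_2 = 0, i.e. -3125/31104 + (-125/1296)*q1 + (-25/216)*q2 = 0.
  γ^5: a_5 + q1*a_4 + q2*a_3 = 0, i.e. -21875/186624 + (-3125/31104)*q1 + (-125/1296)*q2 = 0.
Solving this linear system: q1 = -5/3, q2 = 25/48.
The numerator is Q*f truncated at degree 3: P0 = a_0 = 131/114; P1 = a_1 + q1*a_0 = -125/57; P2 = a_2 + q1*a_1 + q2*a_0 = 575/608; P3 = a_3 + q1*a_2 + q2*a_1 = -125/2592.

The Pade approximant has numerator coefficients [131/114, -125/57, 575/608, -125/2592]; denominator coefficients [1, -5/3, 25/48].


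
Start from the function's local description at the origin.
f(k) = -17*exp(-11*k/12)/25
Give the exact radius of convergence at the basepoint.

The radius of convergence is infinite.

The factor exp(-11*k/12) is entire and contributes no finite singular point.
The polynomial part has no poles.
No finite singular points: the Taylor series at 0 converges everywhere.


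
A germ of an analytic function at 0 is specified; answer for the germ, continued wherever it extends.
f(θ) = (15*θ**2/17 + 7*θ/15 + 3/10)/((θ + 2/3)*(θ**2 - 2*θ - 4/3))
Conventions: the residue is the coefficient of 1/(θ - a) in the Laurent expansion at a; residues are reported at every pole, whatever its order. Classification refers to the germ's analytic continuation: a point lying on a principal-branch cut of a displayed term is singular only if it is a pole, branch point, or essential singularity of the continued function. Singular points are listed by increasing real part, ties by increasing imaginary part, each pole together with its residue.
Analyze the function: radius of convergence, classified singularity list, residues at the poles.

Denominator factor (θ**2 - 2*θ - 4/3): discriminant 28/3, real irrational roots 1 + (1/3)*sqrt(21) and 1 - (1/3)*sqrt(21); poles of order 1, moduli 1 + (1/3)*sqrt(21) and -1 + (1/3)*sqrt(21).
Denominator factor (θ + 2/3): pole of order 1 at -2/3, modulus 2/3.
The radius of convergence is the smallest modulus among the singular points: -1 + (1/3)*sqrt(21).
At the order-1 pole -2/3 set g(θ) = (θ - (-2/3))*f(θ) = (15*θ**2/17 + 7*θ/15 + 3/10)/(θ**2 - 2*θ - 4/3).
Simple pole: residue = g(a) at a = -2/3, which is 583/680.
The factor θ**2 - 2*θ - 4/3 splits as (θ - a)(θ - a') with a = 1 - (1/3)*sqrt(21), a' = 1 + (1/3)*sqrt(21). At the order-1 pole a set g(θ) = (θ - a)*f(θ) = [(15*θ**2/17 + 7*θ/15 + 3/10)/(θ + 2/3)] / (θ - a').
Simple pole: residue = g(a) at a = 1 - (1/3)*sqrt(21), which is 1/80 - (1489/9520)*sqrt(21).
The factor θ**2 - 2*θ - 4/3 splits as (θ - a)(θ - a') with a = 1 + (1/3)*sqrt(21), a' = 1 - (1/3)*sqrt(21). At the order-1 pole a set g(θ) = (θ - a)*f(θ) = [(15*θ**2/17 + 7*θ/15 + 3/10)/(θ + 2/3)] / (θ - a').
Simple pole: residue = g(a) at a = 1 + (1/3)*sqrt(21), which is 1/80 + (1489/9520)*sqrt(21).
List the singular points by increasing real part (a conjugate pair: the negative imaginary part first).

Radius of convergence at 0: -1 + (1/3)*sqrt(21).
At -2/3: a pole of order 1; residue 583/680.
At 1 - (1/3)*sqrt(21): a pole of order 1; residue 1/80 - (1489/9520)*sqrt(21).
At 1 + (1/3)*sqrt(21): a pole of order 1; residue 1/80 + (1489/9520)*sqrt(21).


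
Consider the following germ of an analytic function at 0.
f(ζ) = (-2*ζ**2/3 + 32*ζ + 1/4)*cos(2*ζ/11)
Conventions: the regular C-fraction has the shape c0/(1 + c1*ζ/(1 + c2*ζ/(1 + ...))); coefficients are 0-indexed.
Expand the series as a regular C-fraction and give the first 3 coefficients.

Taylor coefficients (expand at 0): a_0 = 1/4, a_1 = 32, a_2 = -487/726.
c0 = a_0 = 1/4. Peel one level at a time: if S = 1 + c*ζ/S' with S'(0) = 1, then c is the ζ-coefficient of S and S' = c*ζ/(S - 1).
S_1 = c0/f = 1 + (-128)*ζ + (5948366/363)*ζ^2 + ...; c1 = -128.
S_2 = c1*ζ/(S_1 - 1) = 1 + (2974183/23232)*ζ + ...; c2 = 2974183/23232.

The regular C-fraction coefficients are [1/4, -128, 2974183/23232].


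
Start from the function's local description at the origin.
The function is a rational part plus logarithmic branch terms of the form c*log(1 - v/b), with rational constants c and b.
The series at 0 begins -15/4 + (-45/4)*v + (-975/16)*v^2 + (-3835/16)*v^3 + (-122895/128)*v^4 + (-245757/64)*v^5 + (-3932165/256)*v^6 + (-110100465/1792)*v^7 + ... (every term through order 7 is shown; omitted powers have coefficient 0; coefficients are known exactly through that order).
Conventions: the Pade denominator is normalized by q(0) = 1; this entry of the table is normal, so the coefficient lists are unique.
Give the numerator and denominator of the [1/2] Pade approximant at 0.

The Pade approximant has numerator coefficients [-15/4, -395/116]; denominator coefficients [1, -182/87, -1157/116].

Taylor coefficients needed (read off): a_0 = -15/4, a_1 = -45/4, a_2 = -975/16, a_3 = -3835/16.
Write the denominator as Q(v) = 1 + q1*v + q2*v^2. Requiring Q*f - P = O(v^4) with deg P <= 1 kills the coefficients of v^2..v^3 in Q*f:
  v^2: a_2 + q1*a_1 + q2*a_0 = 0, i.e. -975/16 + (-45/4)*q1 + (-15/4)*q2 = 0.
  v^3: a_3 + q1*a_2 + q2*a_1 = 0, i.e. -3835/16 + (-975/16)*q1 + (-45/4)*q2 = 0.
Solving this linear system: q1 = -182/87, q2 = -1157/116.
The numerator is Q*f truncated at degree 1: P0 = a_0 = -15/4; P1 = a_1 + q1*a_0 = -395/116.


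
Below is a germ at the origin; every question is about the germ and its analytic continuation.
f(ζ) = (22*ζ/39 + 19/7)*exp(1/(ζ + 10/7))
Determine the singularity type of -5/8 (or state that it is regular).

There is no denominator, hence no pole anywhere.
The essential point of exp(1/(ζ - (-10/7))) is -10/7, not -5/8.
So the germ continues analytically to -5/8.

The point is a regular point.


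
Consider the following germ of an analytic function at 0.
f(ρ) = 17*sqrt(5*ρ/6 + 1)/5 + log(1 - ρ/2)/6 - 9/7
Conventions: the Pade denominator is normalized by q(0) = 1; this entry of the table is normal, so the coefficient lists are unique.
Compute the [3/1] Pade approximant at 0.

The Pade approximant has numerator coefficients [74/35, 858229/336840, 51965/115488, -362983/5543424]; denominator coefficients [1, 11057/19248].

Taylor coefficients needed (expand at 0): a_0 = 74/35, a_1 = 4/3, a_2 = -91/288, a_3 = 401/3456, a_4 = -11057/165888.
Write the denominator as Q(ρ) = 1 + q1*ρ. Requiring Q*f - P = O(ρ^5) with deg P <= 3 kills the coefficients of ρ^4..ρ^4 in Q*f:
  ρ^4: a_4 + q1*a_3 = 0, i.e. -11057/165888 + (401/3456)*q1 = 0.
Solving this linear system: q1 = 11057/19248.
The numerator is Q*f truncated at degree 3: P0 = a_0 = 74/35; P1 = a_1 + q1*a_0 = 858229/336840; P2 = a_2 + q1*a_1 = 51965/115488; P3 = a_3 + q1*a_2 = -362983/5543424.


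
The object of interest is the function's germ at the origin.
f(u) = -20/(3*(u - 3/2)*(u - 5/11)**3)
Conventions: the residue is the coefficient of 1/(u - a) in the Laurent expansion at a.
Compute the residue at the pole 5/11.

The residue is 212960/36501.

At the order-3 pole 5/11 set g(u) = (u - (5/11))^3*f(u) = -20/(3*(u - 3/2)).
Order-3 pole: residue = g''(a)/2; g''(5/11) = 425920/36501, so the residue is 212960/36501.


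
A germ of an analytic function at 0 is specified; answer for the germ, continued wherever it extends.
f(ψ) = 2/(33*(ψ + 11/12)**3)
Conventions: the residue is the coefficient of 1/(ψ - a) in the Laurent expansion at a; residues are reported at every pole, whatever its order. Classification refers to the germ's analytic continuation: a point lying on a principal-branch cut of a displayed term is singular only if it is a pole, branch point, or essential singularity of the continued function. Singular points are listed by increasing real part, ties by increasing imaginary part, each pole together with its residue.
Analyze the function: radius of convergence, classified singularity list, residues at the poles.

Radius of convergence at 0: 11/12.
At -11/12: a pole of order 3; residue 0.

Denominator factor (ψ + 11/12)^3: pole of order 3 at -11/12, modulus 11/12.
The radius of convergence is the smallest modulus among the singular points: 11/12.
At the order-3 pole -11/12 set g(ψ) = (ψ - (-11/12))^3*f(ψ) = 2/33.
Order-3 pole: residue = g''(a)/2; g''(-11/12) = 0, so the residue is 0.


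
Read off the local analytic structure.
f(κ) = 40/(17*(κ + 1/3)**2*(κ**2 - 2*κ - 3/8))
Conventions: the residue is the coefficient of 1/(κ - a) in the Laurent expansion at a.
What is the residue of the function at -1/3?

The residue is 552960/14297.

At the order-2 pole -1/3 set g(κ) = (κ - (-1/3))^2*f(κ) = 40/(17*(κ**2 - 2*κ - 3/8)).
Order-2 pole: residue = g'(a); g'(-1/3) = 552960/14297, so the residue is 552960/14297.


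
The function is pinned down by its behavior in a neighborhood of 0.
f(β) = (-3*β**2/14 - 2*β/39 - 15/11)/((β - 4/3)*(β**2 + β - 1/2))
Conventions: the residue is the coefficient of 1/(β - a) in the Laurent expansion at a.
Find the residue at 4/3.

The residue is -32666/47047.

At the order-1 pole 4/3 set g(β) = (β - (4/3))*f(β) = (-3*β**2/14 - 2*β/39 - 15/11)/(β**2 + β - 1/2).
Simple pole: residue = g(a) at a = 4/3, which is -32666/47047.


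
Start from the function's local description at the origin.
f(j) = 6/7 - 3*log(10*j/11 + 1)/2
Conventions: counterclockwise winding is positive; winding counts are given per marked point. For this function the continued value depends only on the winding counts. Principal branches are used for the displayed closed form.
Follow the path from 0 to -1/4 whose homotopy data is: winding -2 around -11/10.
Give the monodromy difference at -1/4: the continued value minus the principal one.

The rational part is single-valued and drops out of the difference; each branch term changes only by its own monodromy.
(-3/2)*log(1 - j/(-11/10)): each positive loop around -11/10 adds 2*pi*i to the log, so winding -2 contributes (-3/2)*(-2)*2*pi*i = (6)*pi*i.
Summing the contributions at j = -1/4 gives (6)*pi*i.

Continued minus principal equals (6)*pi*i.


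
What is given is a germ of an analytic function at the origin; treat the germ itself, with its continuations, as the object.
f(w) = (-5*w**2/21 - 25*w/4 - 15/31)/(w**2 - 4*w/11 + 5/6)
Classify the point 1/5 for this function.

The point is a regular point.

Denominator factors: w**2 - 4*w/11 + 5/6 = 1321/1650 at w = 1/5 — none vanishes.
So the germ continues analytically to 1/5.


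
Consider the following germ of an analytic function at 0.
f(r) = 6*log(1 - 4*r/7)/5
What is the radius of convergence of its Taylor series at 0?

The radius of convergence is 7/4.

Branch term (6/5)*log(1 - r/(7/4)): its argument vanishes at r = 7/4, a logarithmic branch point, modulus 7/4.
The radius of convergence is the smallest modulus among the singular points: 7/4.


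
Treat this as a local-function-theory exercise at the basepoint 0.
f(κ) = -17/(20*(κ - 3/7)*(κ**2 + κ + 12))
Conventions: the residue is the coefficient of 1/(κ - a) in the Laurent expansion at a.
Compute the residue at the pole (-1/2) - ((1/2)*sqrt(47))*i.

The factor κ**2 + κ + 12 splits as (κ - a)(κ - a') with a = (-1/2) - ((1/2)*sqrt(47))*i, a' = (-1/2) + ((1/2)*sqrt(47))*i. At the order-1 pole a set g(κ) = (κ - a)*f(κ) = [-17/(20*(κ - 3/7))] / (κ - a').
Simple pole: residue = g(a) at a = (-1/2) - ((1/2)*sqrt(47))*i, which is (833/24720) + ((1547/1161840)*sqrt(47))*i.

The residue is (833/24720) + ((1547/1161840)*sqrt(47))*i.


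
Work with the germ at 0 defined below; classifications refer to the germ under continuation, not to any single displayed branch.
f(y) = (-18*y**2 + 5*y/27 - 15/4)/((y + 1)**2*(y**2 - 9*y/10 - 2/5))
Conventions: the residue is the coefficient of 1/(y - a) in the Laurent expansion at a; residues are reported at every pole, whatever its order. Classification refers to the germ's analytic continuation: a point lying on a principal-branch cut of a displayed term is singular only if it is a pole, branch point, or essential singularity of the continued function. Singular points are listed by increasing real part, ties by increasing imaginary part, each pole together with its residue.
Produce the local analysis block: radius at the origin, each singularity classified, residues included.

Radius of convergence at 0: -9/20 + (1/20)*sqrt(241).
At -1: a pole of order 2; residue -10081/2430.
At 9/20 - (1/20)*sqrt(241): a pole of order 1; residue 10081/4860 + (456449/1171260)*sqrt(241).
At 9/20 + (1/20)*sqrt(241): a pole of order 1; residue 10081/4860 - (456449/1171260)*sqrt(241).

Denominator factor (y + 1)^2: pole of order 2 at -1, modulus 1.
Denominator factor (y**2 - 9*y/10 - 2/5): discriminant 241/100, real irrational roots 9/20 + (1/20)*sqrt(241) and 9/20 - (1/20)*sqrt(241); poles of order 1, moduli 9/20 + (1/20)*sqrt(241) and -9/20 + (1/20)*sqrt(241).
The radius of convergence is the smallest modulus among the singular points: -9/20 + (1/20)*sqrt(241).
At the order-2 pole -1 set g(y) = (y - (-1))^2*f(y) = (-18*y**2 + 5*y/27 - 15/4)/(y**2 - 9*y/10 - 2/5).
Order-2 pole: residue = g'(a); g'(-1) = -10081/2430, so the residue is -10081/2430.
The factor y**2 - 9*y/10 - 2/5 splits as (y - a)(y - a') with a = 9/20 - (1/20)*sqrt(241), a' = 9/20 + (1/20)*sqrt(241). At the order-1 pole a set g(y) = (y - a)*f(y) = [(-18*y**2 + 5*y/27 - 15/4)/(y + 1)**2] / (y - a').
Simple pole: residue = g(a) at a = 9/20 - (1/20)*sqrt(241), which is 10081/4860 + (456449/1171260)*sqrt(241).
The factor y**2 - 9*y/10 - 2/5 splits as (y - a)(y - a') with a = 9/20 + (1/20)*sqrt(241), a' = 9/20 - (1/20)*sqrt(241). At the order-1 pole a set g(y) = (y - a)*f(y) = [(-18*y**2 + 5*y/27 - 15/4)/(y + 1)**2] / (y - a').
Simple pole: residue = g(a) at a = 9/20 + (1/20)*sqrt(241), which is 10081/4860 - (456449/1171260)*sqrt(241).
List the singular points by increasing real part (a conjugate pair: the negative imaginary part first).


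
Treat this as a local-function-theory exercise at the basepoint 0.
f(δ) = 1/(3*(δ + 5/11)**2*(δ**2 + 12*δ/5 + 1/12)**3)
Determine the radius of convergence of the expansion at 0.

The radius of convergence is 6/5 - (1/30)*sqrt(1221).

Denominator factor (δ + 5/11)^2: pole of order 2 at -5/11, modulus 5/11.
Denominator factor (δ**2 + 12*δ/5 + 1/12)^3: discriminant 407/75, real irrational roots -6/5 + (1/30)*sqrt(1221) and -6/5 - (1/30)*sqrt(1221); poles of order 3, moduli 6/5 - (1/30)*sqrt(1221) and 6/5 + (1/30)*sqrt(1221).
The radius of convergence is the smallest modulus among the singular points: 6/5 - (1/30)*sqrt(1221).


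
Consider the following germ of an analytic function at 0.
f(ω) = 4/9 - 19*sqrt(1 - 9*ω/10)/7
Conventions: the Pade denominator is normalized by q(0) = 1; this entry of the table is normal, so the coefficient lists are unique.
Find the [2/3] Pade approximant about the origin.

The Pade approximant has numerator coefficients [-143/63, 25249/8270, -1208061/1323200]; denominator coefficients [1, -13347/16540, 23571/264640, 124659/26464000].

Taylor coefficients needed (expand at 0): a_0 = -143/63, a_1 = 171/140, a_2 = 1539/5600, a_3 = 13851/112000, a_4 = 124659/1792000, a_5 = 1121931/25600000.
Write the denominator as Q(ω) = 1 + q1*ω + q2*ω^2 + q3*ω^3. Requiring Q*f - P = O(ω^6) with deg P <= 2 kills the coefficients of ω^3..ω^5 in Q*f:
  ω^3: a_3 + q1*a_2 + q2*a_1 + q3*a_0 = 0, i.e. 13851/112000 + (1539/5600)*q1 + (171/140)*q2 + (-143/63)*q3 = 0.
  ω^4: a_4 + q1*a_3 + q2*a_2 + q3*a_1 = 0, i.e. 124659/1792000 + (13851/112000)*q1 + (1539/5600)*q2 + (171/140)*q3 = 0.
  ω^5: a_5 + q1*a_4 + q2*a_3 + q3*a_2 = 0, i.e. 1121931/25600000 + (124659/1792000)*q1 + (13851/112000)*q2 + (1539/5600)*q3 = 0.
Solving this linear system: q1 = -13347/16540, q2 = 23571/264640, q3 = 124659/26464000.
The numerator is Q*f truncated at degree 2: P0 = a_0 = -143/63; P1 = a_1 + q1*a_0 = 25249/8270; P2 = a_2 + q1*a_1 + q2*a_0 = -1208061/1323200.


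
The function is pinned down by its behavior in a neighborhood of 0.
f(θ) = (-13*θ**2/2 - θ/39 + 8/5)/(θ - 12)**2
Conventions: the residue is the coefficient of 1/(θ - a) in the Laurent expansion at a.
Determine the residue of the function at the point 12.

At the order-2 pole 12 set g(θ) = (θ - (12))^2*f(θ) = -13*θ**2/2 - θ/39 + 8/5.
Order-2 pole: residue = g'(a); g'(12) = -6085/39, so the residue is -6085/39.

The residue is -6085/39.


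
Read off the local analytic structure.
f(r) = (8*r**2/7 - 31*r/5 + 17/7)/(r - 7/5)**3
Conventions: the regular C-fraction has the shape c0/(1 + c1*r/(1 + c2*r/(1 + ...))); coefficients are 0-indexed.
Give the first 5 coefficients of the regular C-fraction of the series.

Taylor coefficients (expand at 0): a_0 = -2125/2401, a_1 = 6100/16807, a_2 = 201875/117649, a_3 = 2305000/823543, a_4 = 20196875/5764801.
c0 = a_0 = -2125/2401. Peel one level at a time: if S = 1 + c*r/S' with S'(0) = 1, then c is the r-coefficient of S and S' = c*r/(S - 1).
S_1 = c0/f = 1 + (244/595)*r + (745911/354025)*r^2 + ...; c1 = 244/595.
S_2 = c1*r/(S_1 - 1) = 1 + (-745911/145180)*r + (42708825/2917264)*r^2 + ...; c2 = -745911/145180.
S_3 = c2*r/(S_2 - 1) = 1 + (403361125/141557332)*r + (-45379035000/336577503409)*r^2 + ...; c3 = 403361125/141557332.
S_4 = c3*r/(S_3 - 1) = 1 + (5210580960/110122902001)*r + ...; c4 = 5210580960/110122902001.

The regular C-fraction coefficients are [-2125/2401, 244/595, -745911/145180, 403361125/141557332, 5210580960/110122902001].


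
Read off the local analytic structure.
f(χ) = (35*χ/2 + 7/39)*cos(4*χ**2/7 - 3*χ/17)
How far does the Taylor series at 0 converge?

The factor cos(4*χ**2/7 - 3*χ/17) is entire and contributes no finite singular point.
The polynomial part has no poles.
No finite singular points: the Taylor series at 0 converges everywhere.

The radius of convergence is infinite.


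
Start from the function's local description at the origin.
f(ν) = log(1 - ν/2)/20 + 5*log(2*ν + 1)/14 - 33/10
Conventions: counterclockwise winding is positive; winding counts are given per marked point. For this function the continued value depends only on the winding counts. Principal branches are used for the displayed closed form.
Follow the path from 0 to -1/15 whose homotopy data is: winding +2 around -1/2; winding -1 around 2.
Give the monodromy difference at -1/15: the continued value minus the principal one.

The rational part is single-valued and drops out of the difference; each branch term changes only by its own monodromy.
(5/14)*log(1 - ν/(-1/2)): each positive loop around -1/2 adds 2*pi*i to the log, so winding +2 contributes (5/14)*(2)*2*pi*i = (10/7)*pi*i.
(1/20)*log(1 - ν/(2)): each positive loop around 2 adds 2*pi*i to the log, so winding -1 contributes (1/20)*(-1)*2*pi*i = -(1/10)*pi*i.
Summing the contributions at ν = -1/15 gives (93/70)*pi*i.

Continued minus principal equals (93/70)*pi*i.


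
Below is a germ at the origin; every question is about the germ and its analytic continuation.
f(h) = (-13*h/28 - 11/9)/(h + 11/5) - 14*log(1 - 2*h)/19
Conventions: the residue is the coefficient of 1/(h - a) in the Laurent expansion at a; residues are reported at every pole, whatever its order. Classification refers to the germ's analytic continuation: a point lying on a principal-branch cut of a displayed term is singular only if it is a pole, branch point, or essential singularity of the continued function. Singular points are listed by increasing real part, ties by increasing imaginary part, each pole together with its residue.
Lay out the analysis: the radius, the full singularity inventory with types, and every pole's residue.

Radius of convergence at 0: 1/2.
At -11/5: a pole of order 1; residue -253/1260.
At 1/2: a logarithmic branch point.

Denominator factor (h + 11/5): pole of order 1 at -11/5, modulus 11/5.
Branch term (-14/19)*log(1 - h/(1/2)): its argument vanishes at h = 1/2, a logarithmic branch point, modulus 1/2.
The radius of convergence is the smallest modulus among the singular points: 1/2.
The branch term is analytic at -11/5 and contributes nothing to the residue; only the rational part matters.
At the order-1 pole -11/5 set g(h) = (h - (-11/5))*(rational part) = -13*h/28 - 11/9.
Simple pole: residue = g(a) at a = -11/5, which is -253/1260.
List the singular points by increasing real part (a conjugate pair: the negative imaginary part first).


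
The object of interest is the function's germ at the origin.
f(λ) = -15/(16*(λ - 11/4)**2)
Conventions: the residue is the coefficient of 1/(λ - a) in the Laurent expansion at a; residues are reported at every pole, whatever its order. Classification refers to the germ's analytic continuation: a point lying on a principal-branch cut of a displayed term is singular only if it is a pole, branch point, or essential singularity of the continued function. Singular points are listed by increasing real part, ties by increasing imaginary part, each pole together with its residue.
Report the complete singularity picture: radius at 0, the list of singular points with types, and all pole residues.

Radius of convergence at 0: 11/4.
At 11/4: a pole of order 2; residue 0.

Denominator factor (λ - 11/4)^2: pole of order 2 at 11/4, modulus 11/4.
The radius of convergence is the smallest modulus among the singular points: 11/4.
At the order-2 pole 11/4 set g(λ) = (λ - (11/4))^2*f(λ) = -15/16.
Order-2 pole: residue = g'(a); g'(11/4) = 0, so the residue is 0.


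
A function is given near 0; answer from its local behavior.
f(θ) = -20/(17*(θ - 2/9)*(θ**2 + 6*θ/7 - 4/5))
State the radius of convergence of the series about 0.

The radius of convergence is 2/9.

Denominator factor (θ - 2/9): pole of order 1 at 2/9, modulus 2/9.
Denominator factor (θ**2 + 6*θ/7 - 4/5): discriminant 964/245, real irrational roots -3/7 + (1/35)*sqrt(1205) and -3/7 - (1/35)*sqrt(1205); poles of order 1, moduli -3/7 + (1/35)*sqrt(1205) and 3/7 + (1/35)*sqrt(1205).
The radius of convergence is the smallest modulus among the singular points: 2/9.


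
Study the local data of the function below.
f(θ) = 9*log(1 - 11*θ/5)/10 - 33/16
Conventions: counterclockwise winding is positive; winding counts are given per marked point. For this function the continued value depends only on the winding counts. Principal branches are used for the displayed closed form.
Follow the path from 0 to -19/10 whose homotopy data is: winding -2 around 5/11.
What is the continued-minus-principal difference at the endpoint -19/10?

The rational part is single-valued and drops out of the difference; each branch term changes only by its own monodromy.
(9/10)*log(1 - θ/(5/11)): each positive loop around 5/11 adds 2*pi*i to the log, so winding -2 contributes (9/10)*(-2)*2*pi*i = -(18/5)*pi*i.
Summing the contributions at θ = -19/10 gives -(18/5)*pi*i.

Continued minus principal equals -(18/5)*pi*i.


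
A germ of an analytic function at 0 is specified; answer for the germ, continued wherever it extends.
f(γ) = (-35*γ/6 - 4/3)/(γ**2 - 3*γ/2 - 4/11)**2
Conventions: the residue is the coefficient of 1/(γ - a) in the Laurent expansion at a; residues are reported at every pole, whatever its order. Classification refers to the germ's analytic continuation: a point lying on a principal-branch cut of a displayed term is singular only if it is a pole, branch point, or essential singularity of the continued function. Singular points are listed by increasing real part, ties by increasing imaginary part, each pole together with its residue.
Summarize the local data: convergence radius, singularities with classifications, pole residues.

Radius of convergence at 0: -3/4 + (1/44)*sqrt(1793).
At 3/4 - (1/44)*sqrt(1793): a pole of order 2; residue -(3014/79707)*sqrt(1793).
At 3/4 + (1/44)*sqrt(1793): a pole of order 2; residue (3014/79707)*sqrt(1793).

Denominator factor (γ**2 - 3*γ/2 - 4/11)^2: discriminant 163/44, real irrational roots 3/4 + (1/44)*sqrt(1793) and 3/4 - (1/44)*sqrt(1793); poles of order 2, moduli 3/4 + (1/44)*sqrt(1793) and -3/4 + (1/44)*sqrt(1793).
The radius of convergence is the smallest modulus among the singular points: -3/4 + (1/44)*sqrt(1793).
The factor γ**2 - 3*γ/2 - 4/11 splits as (γ - a)(γ - a') with a = 3/4 - (1/44)*sqrt(1793), a' = 3/4 + (1/44)*sqrt(1793). At the order-2 pole a set g(γ) = (γ - a)^2*f(γ) = [-35*γ/6 - 4/3] / (γ - a')^2.
Order-2 pole: residue = g'(a); g'(3/4 - (1/44)*sqrt(1793)) = -(3014/79707)*sqrt(1793), so the residue is -(3014/79707)*sqrt(1793).
The factor γ**2 - 3*γ/2 - 4/11 splits as (γ - a)(γ - a') with a = 3/4 + (1/44)*sqrt(1793), a' = 3/4 - (1/44)*sqrt(1793). At the order-2 pole a set g(γ) = (γ - a)^2*f(γ) = [-35*γ/6 - 4/3] / (γ - a')^2.
Order-2 pole: residue = g'(a); g'(3/4 + (1/44)*sqrt(1793)) = (3014/79707)*sqrt(1793), so the residue is (3014/79707)*sqrt(1793).
List the singular points by increasing real part (a conjugate pair: the negative imaginary part first).


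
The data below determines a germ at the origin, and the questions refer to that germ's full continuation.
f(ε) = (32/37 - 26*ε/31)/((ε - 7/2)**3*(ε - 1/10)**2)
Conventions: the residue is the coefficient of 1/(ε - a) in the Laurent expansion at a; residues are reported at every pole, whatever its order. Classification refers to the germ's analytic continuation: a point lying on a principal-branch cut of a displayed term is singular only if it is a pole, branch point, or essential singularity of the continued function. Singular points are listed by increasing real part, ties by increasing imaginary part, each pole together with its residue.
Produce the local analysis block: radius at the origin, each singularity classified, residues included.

Denominator factor (ε - 7/2)^3: pole of order 3 at 7/2, modulus 7/2.
Denominator factor (ε - 1/10)^2: pole of order 2 at 1/10, modulus 1/10.
The radius of convergence is the smallest modulus among the singular points: 1/10.
At the order-2 pole 1/10 set g(ε) = (ε - (1/10))^2*f(ε) = (32/37 - 26*ε/31)/(ε - 7/2)**3.
Order-2 pole: residue = g'(a); g'(1/10) = 364625/95798587, so the residue is 364625/95798587.
At the order-3 pole 7/2 set g(ε) = (ε - (7/2))^3*f(ε) = (32/37 - 26*ε/31)/(ε - 1/10)**2.
Order-3 pole: residue = g''(a)/2; g''(7/2) = -729250/95798587, so the residue is -364625/95798587.
List the singular points by increasing real part (a conjugate pair: the negative imaginary part first).

Radius of convergence at 0: 1/10.
At 1/10: a pole of order 2; residue 364625/95798587.
At 7/2: a pole of order 3; residue -364625/95798587.
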